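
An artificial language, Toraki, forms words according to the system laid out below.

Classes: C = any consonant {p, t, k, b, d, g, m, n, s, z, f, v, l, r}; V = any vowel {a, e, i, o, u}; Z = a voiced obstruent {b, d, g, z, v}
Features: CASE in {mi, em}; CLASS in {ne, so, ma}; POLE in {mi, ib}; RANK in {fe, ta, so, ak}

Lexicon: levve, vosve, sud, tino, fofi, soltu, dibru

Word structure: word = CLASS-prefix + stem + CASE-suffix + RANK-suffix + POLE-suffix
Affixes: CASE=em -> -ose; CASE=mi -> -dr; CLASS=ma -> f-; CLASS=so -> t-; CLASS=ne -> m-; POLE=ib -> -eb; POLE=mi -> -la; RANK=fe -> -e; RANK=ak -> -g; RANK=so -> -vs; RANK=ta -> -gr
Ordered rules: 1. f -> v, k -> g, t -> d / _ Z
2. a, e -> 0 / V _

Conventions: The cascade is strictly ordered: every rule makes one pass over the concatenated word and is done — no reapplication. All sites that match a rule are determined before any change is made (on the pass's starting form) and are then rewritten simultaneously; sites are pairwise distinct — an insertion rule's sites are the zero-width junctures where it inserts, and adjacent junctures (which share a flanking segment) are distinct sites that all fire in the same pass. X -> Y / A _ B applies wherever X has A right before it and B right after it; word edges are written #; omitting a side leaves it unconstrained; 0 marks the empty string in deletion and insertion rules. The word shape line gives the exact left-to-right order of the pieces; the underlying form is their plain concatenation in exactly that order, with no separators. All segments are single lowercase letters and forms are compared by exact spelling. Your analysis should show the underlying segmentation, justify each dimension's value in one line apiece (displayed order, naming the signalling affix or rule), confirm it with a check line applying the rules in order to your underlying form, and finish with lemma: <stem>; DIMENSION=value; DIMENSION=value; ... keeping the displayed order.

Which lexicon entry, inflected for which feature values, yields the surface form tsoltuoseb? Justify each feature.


underlying: t-soltu-ose-e-eb
CASE=em - signalled by the affix -ose
CLASS=so - signalled by the affix t-
POLE=ib - signalled by the affix -eb
RANK=fe - signalled by the affix -e
check: tsoltuoseeeb -> tsoltuoseeeb -> tsoltuoseb
lemma: soltu; CASE=em; CLASS=so; POLE=ib; RANK=fe


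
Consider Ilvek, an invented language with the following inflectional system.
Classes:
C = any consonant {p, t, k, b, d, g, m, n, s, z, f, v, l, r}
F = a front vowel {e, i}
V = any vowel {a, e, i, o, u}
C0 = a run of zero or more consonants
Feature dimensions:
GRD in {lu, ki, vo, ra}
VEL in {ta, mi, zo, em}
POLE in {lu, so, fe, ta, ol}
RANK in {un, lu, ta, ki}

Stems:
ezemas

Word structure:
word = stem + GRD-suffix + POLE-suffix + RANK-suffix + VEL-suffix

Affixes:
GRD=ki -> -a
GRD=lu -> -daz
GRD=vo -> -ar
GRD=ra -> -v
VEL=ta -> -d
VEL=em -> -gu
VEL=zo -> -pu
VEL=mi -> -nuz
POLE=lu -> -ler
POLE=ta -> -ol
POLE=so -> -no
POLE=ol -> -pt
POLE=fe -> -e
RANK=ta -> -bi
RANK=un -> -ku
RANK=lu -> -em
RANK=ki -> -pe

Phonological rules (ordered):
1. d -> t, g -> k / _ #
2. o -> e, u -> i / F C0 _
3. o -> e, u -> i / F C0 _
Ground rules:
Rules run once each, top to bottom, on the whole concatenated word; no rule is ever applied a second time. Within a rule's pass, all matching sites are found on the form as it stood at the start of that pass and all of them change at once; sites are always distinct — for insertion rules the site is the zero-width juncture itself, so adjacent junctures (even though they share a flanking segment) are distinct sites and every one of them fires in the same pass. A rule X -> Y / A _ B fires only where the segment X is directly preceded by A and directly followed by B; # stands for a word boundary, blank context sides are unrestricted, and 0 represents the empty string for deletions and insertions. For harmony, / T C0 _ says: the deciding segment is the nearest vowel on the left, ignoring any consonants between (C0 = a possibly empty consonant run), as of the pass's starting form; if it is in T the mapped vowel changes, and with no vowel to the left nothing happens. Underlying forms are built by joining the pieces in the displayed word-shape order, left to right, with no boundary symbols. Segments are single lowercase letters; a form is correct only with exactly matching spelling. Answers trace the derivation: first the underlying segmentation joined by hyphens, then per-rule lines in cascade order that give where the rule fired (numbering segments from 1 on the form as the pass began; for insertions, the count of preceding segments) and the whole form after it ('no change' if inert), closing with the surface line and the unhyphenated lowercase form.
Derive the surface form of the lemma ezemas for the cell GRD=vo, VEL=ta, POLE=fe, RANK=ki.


underlying: ezemas-ar-e-pe-d
1. d -> t, g -> k / _ #: fires at position(s) 12: ezemasarepet
2. o -> e, u -> i / F C0 _: no change
3. o -> e, u -> i / F C0 _: no change
surface: ezemasarepet


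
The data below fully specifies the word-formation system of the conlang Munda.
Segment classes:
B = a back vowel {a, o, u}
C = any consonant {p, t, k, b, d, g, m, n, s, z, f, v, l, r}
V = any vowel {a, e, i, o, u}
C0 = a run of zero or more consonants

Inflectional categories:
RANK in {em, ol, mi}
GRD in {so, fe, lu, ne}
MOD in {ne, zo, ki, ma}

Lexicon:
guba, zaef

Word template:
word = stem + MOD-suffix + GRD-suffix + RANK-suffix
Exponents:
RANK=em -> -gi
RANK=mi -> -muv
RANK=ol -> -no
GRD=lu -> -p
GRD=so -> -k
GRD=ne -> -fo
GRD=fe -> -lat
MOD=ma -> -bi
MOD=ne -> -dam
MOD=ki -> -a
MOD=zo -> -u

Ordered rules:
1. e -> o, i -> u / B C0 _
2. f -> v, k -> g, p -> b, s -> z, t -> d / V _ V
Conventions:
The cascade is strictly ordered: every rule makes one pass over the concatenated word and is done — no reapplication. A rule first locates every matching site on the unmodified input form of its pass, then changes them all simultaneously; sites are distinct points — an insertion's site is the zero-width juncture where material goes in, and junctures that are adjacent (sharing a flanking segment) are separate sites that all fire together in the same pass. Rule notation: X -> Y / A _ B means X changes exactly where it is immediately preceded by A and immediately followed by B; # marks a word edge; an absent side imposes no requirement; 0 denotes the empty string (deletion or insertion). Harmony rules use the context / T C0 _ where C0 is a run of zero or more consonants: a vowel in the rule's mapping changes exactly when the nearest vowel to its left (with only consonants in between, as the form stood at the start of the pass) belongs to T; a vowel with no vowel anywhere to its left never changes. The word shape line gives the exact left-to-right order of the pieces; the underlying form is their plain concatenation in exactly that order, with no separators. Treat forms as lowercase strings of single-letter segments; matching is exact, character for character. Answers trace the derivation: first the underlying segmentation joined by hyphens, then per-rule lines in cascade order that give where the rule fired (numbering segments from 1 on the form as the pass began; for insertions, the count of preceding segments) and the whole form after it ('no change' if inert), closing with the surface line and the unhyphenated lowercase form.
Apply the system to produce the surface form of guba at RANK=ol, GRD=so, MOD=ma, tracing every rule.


underlying: guba-bi-k-no
1. e -> o, i -> u / B C0 _: fires at position(s) 6: gubabukno
2. f -> v, k -> g, p -> b, s -> z, t -> d / V _ V: no change
surface: gubabukno


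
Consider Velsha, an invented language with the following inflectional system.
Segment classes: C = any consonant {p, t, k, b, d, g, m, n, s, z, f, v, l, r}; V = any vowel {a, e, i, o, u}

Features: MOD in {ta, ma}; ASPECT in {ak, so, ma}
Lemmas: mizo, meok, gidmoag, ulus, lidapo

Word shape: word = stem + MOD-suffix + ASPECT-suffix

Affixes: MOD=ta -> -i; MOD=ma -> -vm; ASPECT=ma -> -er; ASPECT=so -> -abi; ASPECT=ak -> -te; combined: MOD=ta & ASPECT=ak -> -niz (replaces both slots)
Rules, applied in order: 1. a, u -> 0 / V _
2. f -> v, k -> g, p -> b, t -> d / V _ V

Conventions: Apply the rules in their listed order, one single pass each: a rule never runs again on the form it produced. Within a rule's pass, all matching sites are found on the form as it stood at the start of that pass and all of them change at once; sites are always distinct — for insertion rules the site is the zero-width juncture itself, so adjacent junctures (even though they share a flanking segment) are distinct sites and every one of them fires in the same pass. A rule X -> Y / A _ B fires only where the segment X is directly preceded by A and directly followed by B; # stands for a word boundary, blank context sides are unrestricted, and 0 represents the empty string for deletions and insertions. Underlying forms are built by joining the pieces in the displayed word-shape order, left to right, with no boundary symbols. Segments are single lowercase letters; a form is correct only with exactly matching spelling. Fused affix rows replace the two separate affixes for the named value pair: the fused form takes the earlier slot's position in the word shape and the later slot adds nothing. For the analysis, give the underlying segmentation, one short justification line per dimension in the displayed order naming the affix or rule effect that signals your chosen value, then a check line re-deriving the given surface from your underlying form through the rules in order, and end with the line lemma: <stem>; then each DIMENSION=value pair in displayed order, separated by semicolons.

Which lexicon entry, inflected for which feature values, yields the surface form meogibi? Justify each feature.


underlying: meok-i-abi
MOD=ta - signalled by the affix -i
ASPECT=so - signalled by the affix -abi
check: meokiabi -> meokibi -> meogibi
lemma: meok; MOD=ta; ASPECT=so


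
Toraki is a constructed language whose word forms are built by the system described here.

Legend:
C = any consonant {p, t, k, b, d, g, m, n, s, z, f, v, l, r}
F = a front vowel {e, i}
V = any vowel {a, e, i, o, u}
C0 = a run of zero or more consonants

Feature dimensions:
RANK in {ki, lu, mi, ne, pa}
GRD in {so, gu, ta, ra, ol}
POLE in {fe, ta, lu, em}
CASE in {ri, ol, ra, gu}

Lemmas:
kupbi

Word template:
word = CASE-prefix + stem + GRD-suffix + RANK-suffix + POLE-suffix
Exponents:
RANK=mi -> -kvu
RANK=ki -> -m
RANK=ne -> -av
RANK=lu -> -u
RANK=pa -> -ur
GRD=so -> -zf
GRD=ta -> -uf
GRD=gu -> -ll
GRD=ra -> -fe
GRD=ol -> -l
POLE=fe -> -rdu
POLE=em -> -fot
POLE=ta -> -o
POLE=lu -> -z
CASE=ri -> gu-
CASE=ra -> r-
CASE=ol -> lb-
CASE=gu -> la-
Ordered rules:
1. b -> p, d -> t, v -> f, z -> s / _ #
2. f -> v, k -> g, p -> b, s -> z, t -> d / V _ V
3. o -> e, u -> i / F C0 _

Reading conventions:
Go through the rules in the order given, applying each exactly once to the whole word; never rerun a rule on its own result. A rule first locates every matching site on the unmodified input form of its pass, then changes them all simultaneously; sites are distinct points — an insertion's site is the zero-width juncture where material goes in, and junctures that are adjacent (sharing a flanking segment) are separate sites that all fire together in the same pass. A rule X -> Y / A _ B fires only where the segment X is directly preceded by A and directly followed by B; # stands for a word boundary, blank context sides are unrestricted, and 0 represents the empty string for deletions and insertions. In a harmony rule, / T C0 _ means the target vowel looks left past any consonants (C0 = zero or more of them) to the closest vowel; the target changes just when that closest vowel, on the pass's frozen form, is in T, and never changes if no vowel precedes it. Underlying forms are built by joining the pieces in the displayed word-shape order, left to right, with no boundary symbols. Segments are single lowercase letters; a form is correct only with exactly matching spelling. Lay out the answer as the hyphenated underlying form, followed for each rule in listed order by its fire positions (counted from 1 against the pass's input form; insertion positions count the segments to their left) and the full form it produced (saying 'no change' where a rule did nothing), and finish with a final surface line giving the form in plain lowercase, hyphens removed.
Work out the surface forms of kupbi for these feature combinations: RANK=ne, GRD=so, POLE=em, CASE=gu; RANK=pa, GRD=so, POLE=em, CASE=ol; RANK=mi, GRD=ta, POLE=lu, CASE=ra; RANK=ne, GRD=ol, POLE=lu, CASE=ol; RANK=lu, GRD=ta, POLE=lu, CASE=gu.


cell RANK=ne, GRD=so, POLE=em, CASE=gu:
underlying: la-kupbi-zf-av-fot
1. b -> p, d -> t, v -> f, z -> s / _ #: no change
2. f -> v, k -> g, p -> b, s -> z, t -> d / V _ V: fires at position(s) 3: lagupbizfavfot
3. o -> e, u -> i / F C0 _: no change
surface: lagupbizfavfot

cell RANK=pa, GRD=so, POLE=em, CASE=ol:
underlying: lb-kupbi-zf-ur-fot
1. b -> p, d -> t, v -> f, z -> s / _ #: no change
2. f -> v, k -> g, p -> b, s -> z, t -> d / V _ V: no change
3. o -> e, u -> i / F C0 _: fires at position(s) 10: lbkupbizfirfot
surface: lbkupbizfirfot

cell RANK=mi, GRD=ta, POLE=lu, CASE=ra:
underlying: r-kupbi-uf-kvu-z
1. b -> p, d -> t, v -> f, z -> s / _ #: fires at position(s) 12: rkupbiufkvus
2. f -> v, k -> g, p -> b, s -> z, t -> d / V _ V: no change
3. o -> e, u -> i / F C0 _: fires at position(s) 7: rkupbiifkvus
surface: rkupbiifkvus

cell RANK=ne, GRD=ol, POLE=lu, CASE=ol:
underlying: lb-kupbi-l-av-z
1. b -> p, d -> t, v -> f, z -> s / _ #: fires at position(s) 11: lbkupbilavs
2. f -> v, k -> g, p -> b, s -> z, t -> d / V _ V: no change
3. o -> e, u -> i / F C0 _: no change
surface: lbkupbilavs

cell RANK=lu, GRD=ta, POLE=lu, CASE=gu:
underlying: la-kupbi-uf-u-z
1. b -> p, d -> t, v -> f, z -> s / _ #: fires at position(s) 11: lakupbiufus
2. f -> v, k -> g, p -> b, s -> z, t -> d / V _ V: fires at position(s) 3, 9: lagupbiuvus
3. o -> e, u -> i / F C0 _: fires at position(s) 8: lagupbiivus
surface: lagupbiivus


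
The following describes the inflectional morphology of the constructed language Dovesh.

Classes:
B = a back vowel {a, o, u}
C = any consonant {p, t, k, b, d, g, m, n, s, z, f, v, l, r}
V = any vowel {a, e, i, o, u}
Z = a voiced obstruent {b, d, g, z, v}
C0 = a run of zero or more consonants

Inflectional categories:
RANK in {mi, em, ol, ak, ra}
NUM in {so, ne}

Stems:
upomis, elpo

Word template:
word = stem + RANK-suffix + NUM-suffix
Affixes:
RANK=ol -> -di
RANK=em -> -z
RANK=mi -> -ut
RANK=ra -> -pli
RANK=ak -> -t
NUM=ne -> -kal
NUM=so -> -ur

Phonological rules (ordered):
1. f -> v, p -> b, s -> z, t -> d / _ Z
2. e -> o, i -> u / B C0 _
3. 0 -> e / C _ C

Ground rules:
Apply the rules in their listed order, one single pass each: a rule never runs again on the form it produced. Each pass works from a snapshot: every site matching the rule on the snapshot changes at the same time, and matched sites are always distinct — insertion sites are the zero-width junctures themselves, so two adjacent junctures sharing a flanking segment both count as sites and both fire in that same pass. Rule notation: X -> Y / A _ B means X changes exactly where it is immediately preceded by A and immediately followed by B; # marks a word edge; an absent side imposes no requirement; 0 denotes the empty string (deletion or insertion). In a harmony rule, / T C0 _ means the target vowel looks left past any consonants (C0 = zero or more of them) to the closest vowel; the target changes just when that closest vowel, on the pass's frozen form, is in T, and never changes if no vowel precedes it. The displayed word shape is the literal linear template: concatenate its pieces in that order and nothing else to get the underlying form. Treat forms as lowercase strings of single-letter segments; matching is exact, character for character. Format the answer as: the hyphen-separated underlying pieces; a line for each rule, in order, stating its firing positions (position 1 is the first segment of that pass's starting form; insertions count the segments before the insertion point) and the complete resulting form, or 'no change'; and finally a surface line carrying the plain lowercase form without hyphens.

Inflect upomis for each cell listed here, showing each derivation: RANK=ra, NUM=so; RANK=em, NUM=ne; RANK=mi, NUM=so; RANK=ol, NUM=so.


cell RANK=ra, NUM=so:
underlying: upomis-pli-ur
1. f -> v, p -> b, s -> z, t -> d / _ Z: no change
2. e -> o, i -> u / B C0 _: fires at position(s) 5: upomuspliur
3. 0 -> e / C _ C: inserts after position(s) 6, 7: upomusepeliur
surface: upomusepeliur

cell RANK=em, NUM=ne:
underlying: upomis-z-kal
1. f -> v, p -> b, s -> z, t -> d / _ Z: fires at position(s) 6: upomizzkal
2. e -> o, i -> u / B C0 _: fires at position(s) 5: upomuzzkal
3. 0 -> e / C _ C: inserts after position(s) 6, 7: upomuzezekal
surface: upomuzezekal

cell RANK=mi, NUM=so:
underlying: upomis-ut-ur
1. f -> v, p -> b, s -> z, t -> d / _ Z: no change
2. e -> o, i -> u / B C0 _: fires at position(s) 5: upomusutur
3. 0 -> e / C _ C: no change
surface: upomusutur

cell RANK=ol, NUM=so:
underlying: upomis-di-ur
1. f -> v, p -> b, s -> z, t -> d / _ Z: fires at position(s) 6: upomizdiur
2. e -> o, i -> u / B C0 _: fires at position(s) 5: upomuzdiur
3. 0 -> e / C _ C: inserts after position(s) 6: upomuzediur
surface: upomuzediur


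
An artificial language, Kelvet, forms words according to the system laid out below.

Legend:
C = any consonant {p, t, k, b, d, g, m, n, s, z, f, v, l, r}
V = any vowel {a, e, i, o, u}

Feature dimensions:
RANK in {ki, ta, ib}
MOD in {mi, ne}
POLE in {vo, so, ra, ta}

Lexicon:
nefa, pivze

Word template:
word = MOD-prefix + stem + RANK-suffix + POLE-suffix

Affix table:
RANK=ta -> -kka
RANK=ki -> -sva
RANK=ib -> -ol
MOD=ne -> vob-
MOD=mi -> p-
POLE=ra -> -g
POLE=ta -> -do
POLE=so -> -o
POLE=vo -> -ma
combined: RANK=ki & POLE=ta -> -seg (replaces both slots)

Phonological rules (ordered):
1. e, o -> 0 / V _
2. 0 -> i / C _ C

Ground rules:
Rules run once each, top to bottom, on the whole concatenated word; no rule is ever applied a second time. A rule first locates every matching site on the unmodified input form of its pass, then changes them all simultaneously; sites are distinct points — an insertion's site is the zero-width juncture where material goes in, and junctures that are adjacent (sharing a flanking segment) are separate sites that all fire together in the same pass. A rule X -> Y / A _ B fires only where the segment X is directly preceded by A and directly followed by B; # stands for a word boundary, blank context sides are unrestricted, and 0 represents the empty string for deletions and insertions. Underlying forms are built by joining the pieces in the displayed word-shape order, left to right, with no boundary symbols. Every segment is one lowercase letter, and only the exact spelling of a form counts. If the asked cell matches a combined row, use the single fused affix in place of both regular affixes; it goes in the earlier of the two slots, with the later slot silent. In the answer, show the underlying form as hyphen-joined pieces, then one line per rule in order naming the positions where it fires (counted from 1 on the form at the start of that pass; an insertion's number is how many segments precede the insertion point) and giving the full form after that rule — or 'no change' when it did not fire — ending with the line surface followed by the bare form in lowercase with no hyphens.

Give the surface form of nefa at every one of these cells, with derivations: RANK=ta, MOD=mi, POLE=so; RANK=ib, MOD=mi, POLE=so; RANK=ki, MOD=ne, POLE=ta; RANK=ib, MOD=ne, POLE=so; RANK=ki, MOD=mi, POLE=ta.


cell RANK=ta, MOD=mi, POLE=so:
underlying: p-nefa-kka-o
1. e, o -> 0 / V _: fires at position(s) 9: pnefakka
2. 0 -> i / C _ C: inserts after position(s) 1, 6: pinefakika
surface: pinefakika

cell RANK=ib, MOD=mi, POLE=so:
underlying: p-nefa-ol-o
1. e, o -> 0 / V _: fires at position(s) 6: pnefalo
2. 0 -> i / C _ C: inserts after position(s) 1: pinefalo
surface: pinefalo

cell RANK=ki, MOD=ne, POLE=ta:
underlying: vob-nefa-seg
1. e, o -> 0 / V _: no change
2. 0 -> i / C _ C: inserts after position(s) 3: vobinefaseg
surface: vobinefaseg

cell RANK=ib, MOD=ne, POLE=so:
underlying: vob-nefa-ol-o
1. e, o -> 0 / V _: fires at position(s) 8: vobnefalo
2. 0 -> i / C _ C: inserts after position(s) 3: vobinefalo
surface: vobinefalo

cell RANK=ki, MOD=mi, POLE=ta:
underlying: p-nefa-seg
1. e, o -> 0 / V _: no change
2. 0 -> i / C _ C: inserts after position(s) 1: pinefaseg
surface: pinefaseg


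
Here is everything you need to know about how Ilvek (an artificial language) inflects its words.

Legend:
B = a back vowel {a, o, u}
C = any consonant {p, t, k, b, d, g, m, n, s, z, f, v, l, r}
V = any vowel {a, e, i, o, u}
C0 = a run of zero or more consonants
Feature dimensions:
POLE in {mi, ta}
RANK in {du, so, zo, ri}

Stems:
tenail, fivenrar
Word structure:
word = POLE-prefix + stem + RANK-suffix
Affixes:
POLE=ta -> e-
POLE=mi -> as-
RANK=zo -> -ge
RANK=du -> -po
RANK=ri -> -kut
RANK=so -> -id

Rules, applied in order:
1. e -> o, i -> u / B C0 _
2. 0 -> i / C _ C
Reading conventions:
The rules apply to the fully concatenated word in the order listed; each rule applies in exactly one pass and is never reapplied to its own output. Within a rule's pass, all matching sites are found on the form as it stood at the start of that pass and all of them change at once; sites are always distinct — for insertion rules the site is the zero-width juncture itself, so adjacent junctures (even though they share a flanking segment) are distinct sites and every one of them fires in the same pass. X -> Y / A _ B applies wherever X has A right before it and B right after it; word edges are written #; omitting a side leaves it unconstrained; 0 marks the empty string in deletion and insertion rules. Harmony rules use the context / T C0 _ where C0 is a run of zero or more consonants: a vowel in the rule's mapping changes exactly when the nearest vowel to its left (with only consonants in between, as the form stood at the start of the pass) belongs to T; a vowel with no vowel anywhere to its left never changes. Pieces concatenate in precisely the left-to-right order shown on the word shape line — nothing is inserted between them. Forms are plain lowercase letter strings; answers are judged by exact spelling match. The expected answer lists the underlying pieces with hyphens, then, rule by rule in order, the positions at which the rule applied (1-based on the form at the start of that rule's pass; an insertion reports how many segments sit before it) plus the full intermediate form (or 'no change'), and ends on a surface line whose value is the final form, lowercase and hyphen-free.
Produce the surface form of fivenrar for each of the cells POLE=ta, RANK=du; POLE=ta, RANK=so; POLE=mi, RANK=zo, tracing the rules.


cell POLE=ta, RANK=du:
underlying: e-fivenrar-po
1. e -> o, i -> u / B C0 _: no change
2. 0 -> i / C _ C: inserts after position(s) 6, 9: efiveniraripo
surface: efiveniraripo

cell POLE=ta, RANK=so:
underlying: e-fivenrar-id
1. e -> o, i -> u / B C0 _: fires at position(s) 10: efivenrarud
2. 0 -> i / C _ C: inserts after position(s) 6: efivenirarud
surface: efivenirarud

cell POLE=mi, RANK=zo:
underlying: as-fivenrar-ge
1. e -> o, i -> u / B C0 _: fires at position(s) 4, 12: asfuvenrargo
2. 0 -> i / C _ C: inserts after position(s) 2, 7, 10: asifuvenirarigo
surface: asifuvenirarigo


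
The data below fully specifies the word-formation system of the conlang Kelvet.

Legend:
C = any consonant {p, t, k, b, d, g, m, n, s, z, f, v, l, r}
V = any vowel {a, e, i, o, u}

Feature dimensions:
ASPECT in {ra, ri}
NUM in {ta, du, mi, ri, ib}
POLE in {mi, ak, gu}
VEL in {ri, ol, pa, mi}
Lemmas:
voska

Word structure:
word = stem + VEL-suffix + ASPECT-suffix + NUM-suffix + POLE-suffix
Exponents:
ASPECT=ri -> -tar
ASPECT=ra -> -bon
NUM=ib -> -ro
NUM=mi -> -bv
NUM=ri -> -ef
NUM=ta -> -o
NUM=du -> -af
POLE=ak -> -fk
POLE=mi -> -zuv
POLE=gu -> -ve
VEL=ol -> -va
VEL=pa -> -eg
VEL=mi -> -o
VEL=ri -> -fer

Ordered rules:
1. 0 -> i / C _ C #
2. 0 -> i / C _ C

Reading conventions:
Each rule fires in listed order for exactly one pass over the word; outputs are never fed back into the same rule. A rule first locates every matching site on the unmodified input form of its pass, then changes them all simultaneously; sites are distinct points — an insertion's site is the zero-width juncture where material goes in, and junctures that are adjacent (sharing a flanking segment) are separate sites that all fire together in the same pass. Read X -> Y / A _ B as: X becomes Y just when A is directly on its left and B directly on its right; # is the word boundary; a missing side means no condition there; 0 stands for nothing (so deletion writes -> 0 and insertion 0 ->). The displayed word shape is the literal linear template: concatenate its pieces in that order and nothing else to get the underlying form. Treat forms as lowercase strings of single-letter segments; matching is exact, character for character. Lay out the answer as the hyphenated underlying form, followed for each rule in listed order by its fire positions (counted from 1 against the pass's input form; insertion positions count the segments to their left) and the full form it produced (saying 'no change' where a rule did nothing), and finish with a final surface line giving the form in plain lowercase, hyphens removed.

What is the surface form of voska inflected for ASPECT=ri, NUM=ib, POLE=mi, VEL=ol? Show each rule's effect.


underlying: voska-va-tar-ro-zuv
1. 0 -> i / C _ C #: no change
2. 0 -> i / C _ C: inserts after position(s) 3, 10: vosikavatarirozuv
surface: vosikavatarirozuv


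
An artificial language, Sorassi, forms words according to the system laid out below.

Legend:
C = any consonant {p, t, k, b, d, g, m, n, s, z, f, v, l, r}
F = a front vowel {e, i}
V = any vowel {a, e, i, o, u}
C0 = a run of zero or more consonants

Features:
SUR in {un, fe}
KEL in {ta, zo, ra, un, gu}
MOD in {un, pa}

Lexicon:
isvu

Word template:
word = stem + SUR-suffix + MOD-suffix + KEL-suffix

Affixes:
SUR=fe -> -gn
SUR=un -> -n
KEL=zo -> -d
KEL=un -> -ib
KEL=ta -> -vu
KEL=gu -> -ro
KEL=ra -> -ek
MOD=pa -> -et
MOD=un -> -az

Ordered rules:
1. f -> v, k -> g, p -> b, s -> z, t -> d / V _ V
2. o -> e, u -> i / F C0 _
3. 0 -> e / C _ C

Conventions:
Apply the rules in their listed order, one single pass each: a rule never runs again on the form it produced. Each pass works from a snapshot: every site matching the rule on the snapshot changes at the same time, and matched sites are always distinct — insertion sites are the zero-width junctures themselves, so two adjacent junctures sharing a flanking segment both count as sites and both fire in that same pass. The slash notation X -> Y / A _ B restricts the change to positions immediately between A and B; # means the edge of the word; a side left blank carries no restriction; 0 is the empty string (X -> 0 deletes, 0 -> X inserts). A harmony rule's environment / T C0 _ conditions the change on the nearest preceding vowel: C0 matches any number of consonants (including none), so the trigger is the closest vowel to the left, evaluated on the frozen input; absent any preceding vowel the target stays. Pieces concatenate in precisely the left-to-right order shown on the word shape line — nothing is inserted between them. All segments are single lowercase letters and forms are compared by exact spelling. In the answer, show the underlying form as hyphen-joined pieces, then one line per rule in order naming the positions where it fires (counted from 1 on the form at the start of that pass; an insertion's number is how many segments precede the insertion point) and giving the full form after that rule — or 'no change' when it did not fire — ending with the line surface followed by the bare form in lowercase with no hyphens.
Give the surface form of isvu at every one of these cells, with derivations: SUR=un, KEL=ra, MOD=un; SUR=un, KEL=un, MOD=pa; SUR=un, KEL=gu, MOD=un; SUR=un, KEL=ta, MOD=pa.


cell SUR=un, KEL=ra, MOD=un:
underlying: isvu-n-az-ek
1. f -> v, k -> g, p -> b, s -> z, t -> d / V _ V: no change
2. o -> e, u -> i / F C0 _: fires at position(s) 4: isvinazek
3. 0 -> e / C _ C: inserts after position(s) 2: isevinazek
surface: isevinazek

cell SUR=un, KEL=un, MOD=pa:
underlying: isvu-n-et-ib
1. f -> v, k -> g, p -> b, s -> z, t -> d / V _ V: fires at position(s) 7: isvunedib
2. o -> e, u -> i / F C0 _: fires at position(s) 4: isvinedib
3. 0 -> e / C _ C: inserts after position(s) 2: isevinedib
surface: isevinedib

cell SUR=un, KEL=gu, MOD=un:
underlying: isvu-n-az-ro
1. f -> v, k -> g, p -> b, s -> z, t -> d / V _ V: no change
2. o -> e, u -> i / F C0 _: fires at position(s) 4: isvinazro
3. 0 -> e / C _ C: inserts after position(s) 2, 7: isevinazero
surface: isevinazero

cell SUR=un, KEL=ta, MOD=pa:
underlying: isvu-n-et-vu
1. f -> v, k -> g, p -> b, s -> z, t -> d / V _ V: no change
2. o -> e, u -> i / F C0 _: fires at position(s) 4, 9: isvinetvi
3. 0 -> e / C _ C: inserts after position(s) 2, 7: isevinetevi
surface: isevinetevi


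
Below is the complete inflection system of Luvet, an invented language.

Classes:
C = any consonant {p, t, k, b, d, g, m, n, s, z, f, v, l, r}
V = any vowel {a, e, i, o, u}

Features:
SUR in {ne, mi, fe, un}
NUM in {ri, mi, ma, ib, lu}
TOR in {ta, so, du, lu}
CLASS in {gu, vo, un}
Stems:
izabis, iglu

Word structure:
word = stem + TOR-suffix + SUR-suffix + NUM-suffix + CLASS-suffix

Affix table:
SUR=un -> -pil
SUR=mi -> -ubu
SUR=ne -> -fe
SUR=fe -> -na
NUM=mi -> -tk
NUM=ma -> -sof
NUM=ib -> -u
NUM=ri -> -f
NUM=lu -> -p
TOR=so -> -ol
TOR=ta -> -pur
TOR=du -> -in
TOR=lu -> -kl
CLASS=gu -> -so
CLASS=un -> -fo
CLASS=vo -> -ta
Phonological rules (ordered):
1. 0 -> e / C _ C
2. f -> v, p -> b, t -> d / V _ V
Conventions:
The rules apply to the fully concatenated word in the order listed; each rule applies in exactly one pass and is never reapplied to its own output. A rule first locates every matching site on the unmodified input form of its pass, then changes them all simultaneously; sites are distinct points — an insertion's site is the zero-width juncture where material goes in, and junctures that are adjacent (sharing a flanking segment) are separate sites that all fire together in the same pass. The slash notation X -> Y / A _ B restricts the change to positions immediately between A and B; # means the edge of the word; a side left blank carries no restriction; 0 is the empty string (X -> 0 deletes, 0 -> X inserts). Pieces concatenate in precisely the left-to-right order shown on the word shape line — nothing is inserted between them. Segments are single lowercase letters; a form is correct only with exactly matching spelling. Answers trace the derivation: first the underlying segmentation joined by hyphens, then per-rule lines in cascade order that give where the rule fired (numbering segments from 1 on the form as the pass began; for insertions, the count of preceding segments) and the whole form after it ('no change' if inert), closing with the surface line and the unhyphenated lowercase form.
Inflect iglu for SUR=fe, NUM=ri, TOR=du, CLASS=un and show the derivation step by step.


underlying: iglu-in-na-f-fo
1. 0 -> e / C _ C: inserts after position(s) 2, 6, 9: igeluinenafefo
2. f -> v, p -> b, t -> d / V _ V: fires at position(s) 11, 13: igeluinenavevo
surface: igeluinenavevo


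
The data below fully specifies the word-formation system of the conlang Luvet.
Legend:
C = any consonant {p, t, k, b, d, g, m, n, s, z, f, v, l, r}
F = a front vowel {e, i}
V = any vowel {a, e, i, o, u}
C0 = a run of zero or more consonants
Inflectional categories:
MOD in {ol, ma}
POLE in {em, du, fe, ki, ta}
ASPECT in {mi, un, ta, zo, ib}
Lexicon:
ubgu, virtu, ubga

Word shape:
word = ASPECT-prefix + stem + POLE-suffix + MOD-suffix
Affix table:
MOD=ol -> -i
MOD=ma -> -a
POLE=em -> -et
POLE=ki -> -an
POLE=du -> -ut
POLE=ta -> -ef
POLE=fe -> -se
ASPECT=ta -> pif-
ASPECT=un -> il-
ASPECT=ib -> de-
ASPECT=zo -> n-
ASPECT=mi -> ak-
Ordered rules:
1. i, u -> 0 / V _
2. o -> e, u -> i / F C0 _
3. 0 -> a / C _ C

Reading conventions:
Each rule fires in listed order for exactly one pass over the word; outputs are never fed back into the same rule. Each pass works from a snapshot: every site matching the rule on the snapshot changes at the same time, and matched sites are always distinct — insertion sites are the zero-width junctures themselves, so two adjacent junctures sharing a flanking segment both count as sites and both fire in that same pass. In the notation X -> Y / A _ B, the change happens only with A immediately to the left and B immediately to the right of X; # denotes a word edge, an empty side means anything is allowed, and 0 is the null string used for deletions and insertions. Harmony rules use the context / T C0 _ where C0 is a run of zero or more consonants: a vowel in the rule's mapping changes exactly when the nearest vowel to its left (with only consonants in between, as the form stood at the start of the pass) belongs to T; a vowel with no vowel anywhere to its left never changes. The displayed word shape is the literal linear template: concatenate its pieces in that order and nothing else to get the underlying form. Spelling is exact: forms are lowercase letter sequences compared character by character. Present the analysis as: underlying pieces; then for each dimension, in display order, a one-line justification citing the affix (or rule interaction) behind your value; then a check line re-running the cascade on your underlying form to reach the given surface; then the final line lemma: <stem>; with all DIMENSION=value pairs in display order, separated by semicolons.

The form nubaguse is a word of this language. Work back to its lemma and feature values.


underlying: n-ubgu-se-i
MOD=ol - signalled by the affix -i
POLE=fe - signalled by the affix -se
ASPECT=zo - signalled by the affix n-
check: nubgusei -> nubguse -> nubguse -> nubaguse
lemma: ubgu; MOD=ol; POLE=fe; ASPECT=zo


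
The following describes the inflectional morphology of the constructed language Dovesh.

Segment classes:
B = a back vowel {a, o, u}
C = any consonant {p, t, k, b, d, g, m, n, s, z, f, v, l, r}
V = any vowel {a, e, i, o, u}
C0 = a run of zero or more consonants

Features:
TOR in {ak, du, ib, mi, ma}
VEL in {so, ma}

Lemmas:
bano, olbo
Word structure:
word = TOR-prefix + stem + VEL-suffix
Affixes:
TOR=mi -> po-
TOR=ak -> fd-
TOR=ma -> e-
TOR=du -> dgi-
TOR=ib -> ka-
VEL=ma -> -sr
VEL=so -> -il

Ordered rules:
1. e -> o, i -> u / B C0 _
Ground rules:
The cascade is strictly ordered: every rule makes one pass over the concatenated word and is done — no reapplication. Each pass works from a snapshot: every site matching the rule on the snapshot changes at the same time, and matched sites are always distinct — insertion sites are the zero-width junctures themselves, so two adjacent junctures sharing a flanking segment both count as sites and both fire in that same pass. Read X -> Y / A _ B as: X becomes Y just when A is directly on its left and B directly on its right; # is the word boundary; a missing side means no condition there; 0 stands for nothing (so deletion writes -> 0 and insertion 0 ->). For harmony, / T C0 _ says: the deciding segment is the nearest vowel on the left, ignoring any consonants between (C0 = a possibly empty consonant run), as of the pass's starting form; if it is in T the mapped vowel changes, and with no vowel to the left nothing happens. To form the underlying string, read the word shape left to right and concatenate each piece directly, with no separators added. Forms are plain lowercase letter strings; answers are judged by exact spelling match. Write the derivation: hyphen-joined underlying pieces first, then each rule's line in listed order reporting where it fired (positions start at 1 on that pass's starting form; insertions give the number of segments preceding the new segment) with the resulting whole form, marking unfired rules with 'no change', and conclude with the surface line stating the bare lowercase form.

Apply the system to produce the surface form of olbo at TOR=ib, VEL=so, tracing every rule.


underlying: ka-olbo-il
1. e -> o, i -> u / B C0 _: fires at position(s) 7: kaolboul
surface: kaolboul


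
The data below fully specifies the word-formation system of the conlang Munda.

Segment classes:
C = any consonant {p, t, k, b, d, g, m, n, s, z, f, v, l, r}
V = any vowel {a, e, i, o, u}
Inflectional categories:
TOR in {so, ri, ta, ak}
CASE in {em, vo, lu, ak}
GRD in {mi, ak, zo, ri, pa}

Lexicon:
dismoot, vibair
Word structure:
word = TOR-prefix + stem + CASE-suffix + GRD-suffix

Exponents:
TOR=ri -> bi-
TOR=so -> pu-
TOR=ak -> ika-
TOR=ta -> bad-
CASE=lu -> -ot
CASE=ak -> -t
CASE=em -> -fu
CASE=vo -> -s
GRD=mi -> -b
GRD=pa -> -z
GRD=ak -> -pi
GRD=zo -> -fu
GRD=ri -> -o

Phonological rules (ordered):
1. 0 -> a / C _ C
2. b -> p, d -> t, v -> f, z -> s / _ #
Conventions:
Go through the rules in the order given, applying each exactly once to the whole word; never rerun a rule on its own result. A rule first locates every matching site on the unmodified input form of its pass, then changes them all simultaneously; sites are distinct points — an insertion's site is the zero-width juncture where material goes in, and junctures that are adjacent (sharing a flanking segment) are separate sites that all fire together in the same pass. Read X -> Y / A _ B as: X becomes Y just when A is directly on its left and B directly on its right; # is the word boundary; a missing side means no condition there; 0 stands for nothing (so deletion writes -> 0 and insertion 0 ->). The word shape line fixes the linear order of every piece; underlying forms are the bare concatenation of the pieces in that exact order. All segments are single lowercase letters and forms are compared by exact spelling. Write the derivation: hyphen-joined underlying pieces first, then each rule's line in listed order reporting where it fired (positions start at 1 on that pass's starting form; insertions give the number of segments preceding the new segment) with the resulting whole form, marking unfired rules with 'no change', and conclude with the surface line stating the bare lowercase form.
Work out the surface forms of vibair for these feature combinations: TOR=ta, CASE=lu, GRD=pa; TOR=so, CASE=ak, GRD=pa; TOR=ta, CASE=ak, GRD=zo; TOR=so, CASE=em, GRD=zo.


cell TOR=ta, CASE=lu, GRD=pa:
underlying: bad-vibair-ot-z
1. 0 -> a / C _ C: inserts after position(s) 3, 11: badavibairotaz
2. b -> p, d -> t, v -> f, z -> s / _ #: fires at position(s) 14: badavibairotas
surface: badavibairotas

cell TOR=so, CASE=ak, GRD=pa:
underlying: pu-vibair-t-z
1. 0 -> a / C _ C: inserts after position(s) 8, 9: puvibairataz
2. b -> p, d -> t, v -> f, z -> s / _ #: fires at position(s) 12: puvibairatas
surface: puvibairatas

cell TOR=ta, CASE=ak, GRD=zo:
underlying: bad-vibair-t-fu
1. 0 -> a / C _ C: inserts after position(s) 3, 9, 10: badavibairatafu
2. b -> p, d -> t, v -> f, z -> s / _ #: no change
surface: badavibairatafu

cell TOR=so, CASE=em, GRD=zo:
underlying: pu-vibair-fu-fu
1. 0 -> a / C _ C: inserts after position(s) 8: puvibairafufu
2. b -> p, d -> t, v -> f, z -> s / _ #: no change
surface: puvibairafufu


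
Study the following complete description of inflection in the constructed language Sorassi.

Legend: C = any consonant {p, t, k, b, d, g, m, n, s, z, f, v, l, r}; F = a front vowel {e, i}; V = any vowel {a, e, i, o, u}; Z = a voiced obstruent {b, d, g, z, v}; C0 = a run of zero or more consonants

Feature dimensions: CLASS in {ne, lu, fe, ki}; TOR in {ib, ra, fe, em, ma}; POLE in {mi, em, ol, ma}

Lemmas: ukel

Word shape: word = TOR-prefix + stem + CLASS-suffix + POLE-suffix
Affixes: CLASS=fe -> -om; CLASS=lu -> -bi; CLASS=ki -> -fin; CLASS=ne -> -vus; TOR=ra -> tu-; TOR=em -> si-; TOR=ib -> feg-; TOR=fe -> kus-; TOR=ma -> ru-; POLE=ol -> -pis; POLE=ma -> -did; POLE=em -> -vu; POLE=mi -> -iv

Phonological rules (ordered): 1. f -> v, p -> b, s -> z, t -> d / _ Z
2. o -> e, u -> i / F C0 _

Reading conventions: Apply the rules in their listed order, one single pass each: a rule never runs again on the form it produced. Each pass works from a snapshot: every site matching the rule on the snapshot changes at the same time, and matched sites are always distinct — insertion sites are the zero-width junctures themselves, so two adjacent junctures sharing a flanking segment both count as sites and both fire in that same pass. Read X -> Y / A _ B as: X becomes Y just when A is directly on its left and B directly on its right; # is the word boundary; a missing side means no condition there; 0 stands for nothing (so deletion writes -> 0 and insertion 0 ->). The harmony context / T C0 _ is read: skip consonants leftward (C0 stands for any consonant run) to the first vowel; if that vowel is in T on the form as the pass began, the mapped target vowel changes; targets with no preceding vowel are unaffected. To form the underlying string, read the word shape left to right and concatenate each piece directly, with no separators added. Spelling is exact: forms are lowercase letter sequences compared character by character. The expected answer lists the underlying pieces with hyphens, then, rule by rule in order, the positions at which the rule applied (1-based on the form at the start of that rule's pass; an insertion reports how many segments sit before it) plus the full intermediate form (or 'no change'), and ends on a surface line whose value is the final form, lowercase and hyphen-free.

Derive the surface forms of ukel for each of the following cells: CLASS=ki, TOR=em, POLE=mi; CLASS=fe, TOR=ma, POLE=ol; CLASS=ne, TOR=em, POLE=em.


cell CLASS=ki, TOR=em, POLE=mi:
underlying: si-ukel-fin-iv
1. f -> v, p -> b, s -> z, t -> d / _ Z: no change
2. o -> e, u -> i / F C0 _: fires at position(s) 3: siikelfiniv
surface: siikelfiniv

cell CLASS=fe, TOR=ma, POLE=ol:
underlying: ru-ukel-om-pis
1. f -> v, p -> b, s -> z, t -> d / _ Z: no change
2. o -> e, u -> i / F C0 _: fires at position(s) 7: ruukelempis
surface: ruukelempis

cell CLASS=ne, TOR=em, POLE=em:
underlying: si-ukel-vus-vu
1. f -> v, p -> b, s -> z, t -> d / _ Z: fires at position(s) 9: siukelvuzvu
2. o -> e, u -> i / F C0 _: fires at position(s) 3, 8: siikelvizvu
surface: siikelvizvu
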